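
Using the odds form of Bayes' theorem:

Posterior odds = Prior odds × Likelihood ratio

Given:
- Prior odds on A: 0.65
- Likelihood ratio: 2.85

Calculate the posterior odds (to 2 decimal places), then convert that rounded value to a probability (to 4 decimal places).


Step 1: Calculate posterior odds
Posterior odds = Prior odds × LR
               = 0.65 × 2.85
               = 1.85

Step 2: Convert to probability
P(A|E) = Posterior odds / (1 + Posterior odds)
       = 1.85 / (1 + 1.85)
       = 1.85 / 2.85
       = 0.6491

The evidence increased P(A) from 0.3939 to 0.6491.


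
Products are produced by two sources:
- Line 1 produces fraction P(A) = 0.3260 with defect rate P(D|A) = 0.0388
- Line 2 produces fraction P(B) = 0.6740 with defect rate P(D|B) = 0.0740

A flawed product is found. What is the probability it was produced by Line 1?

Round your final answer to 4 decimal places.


Let A = from Line 1, D = flawed

Given:
- P(A) = 0.3260, P(B) = 0.6740
- P(D|A) = 0.0388, P(D|B) = 0.0740

Step 1: Find P(D)
P(D) = P(D|A)P(A) + P(D|B)P(B)
     = 0.0388 × 0.3260 + 0.0740 × 0.6740
     = 0.01264880 + 0.04987600
     = 0.06252480

Step 2: Apply Bayes' theorem
P(A|D) = P(D|A)P(A) / P(D)
       = 0.01264880 / 0.06252480
       = 0.2023


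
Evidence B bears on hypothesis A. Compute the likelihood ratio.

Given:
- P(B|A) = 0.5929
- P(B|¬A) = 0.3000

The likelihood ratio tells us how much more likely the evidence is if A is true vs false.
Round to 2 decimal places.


Likelihood Ratio (LR) = P(B|A) / P(B|¬A)

LR = 0.5929 / 0.3000
   = 1.98

The evidence is 1.98 times more likely if A is true than if A is false.
Because LR exceeds 1, B is evidence for A.


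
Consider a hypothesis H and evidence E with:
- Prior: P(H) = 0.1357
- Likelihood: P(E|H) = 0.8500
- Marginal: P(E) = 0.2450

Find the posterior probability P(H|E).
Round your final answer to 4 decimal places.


Using Bayes' theorem:

P(H|E) = P(E|H) × P(H) / P(E)
       = 0.8500 × 0.1357 / 0.2450
       = 0.11534500 / 0.2450
       = 0.4708

The evidence strengthens our belief in H.
Prior: 0.1357 → Posterior: 0.4708


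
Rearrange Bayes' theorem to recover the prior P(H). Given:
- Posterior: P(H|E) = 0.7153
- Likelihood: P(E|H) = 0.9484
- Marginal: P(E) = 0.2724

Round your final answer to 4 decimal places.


From Bayes' theorem: P(H|E) = P(E|H) × P(H) / P(E)

Rearranging for P(H):
P(H) = P(H|E) × P(E) / P(E|H)
     = 0.7153 × 0.2724 / 0.9484
     = 0.19484772 / 0.9484
     = 0.2054


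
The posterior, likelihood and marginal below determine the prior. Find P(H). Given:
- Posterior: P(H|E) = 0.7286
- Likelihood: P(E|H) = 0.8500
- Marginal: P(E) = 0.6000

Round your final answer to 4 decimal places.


From Bayes' theorem: P(H|E) = P(E|H) × P(H) / P(E)

Rearranging for P(H):
P(H) = P(H|E) × P(E) / P(E|H)
     = 0.7286 × 0.6000 / 0.8500
     = 0.43716000 / 0.8500
     = 0.5143


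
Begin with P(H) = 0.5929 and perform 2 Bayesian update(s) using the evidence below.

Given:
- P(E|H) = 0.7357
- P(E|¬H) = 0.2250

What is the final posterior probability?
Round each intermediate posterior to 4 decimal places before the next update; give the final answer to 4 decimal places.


Sequential Bayesian updating:

Initial prior: P(H) = 0.5929

Update 1:
  P(E) = 0.7357 × 0.5929 + 0.2250 × 0.4071 = 0.43619653 + 0.09159750 = 0.52779403
  P(H|E) = 0.43619653 / 0.52779403 = 0.8265

Update 2:
  P(E) = 0.7357 × 0.8265 + 0.2250 × 0.1735 = 0.60805605 + 0.03903750 = 0.64709355
  P(H|E) = 0.60805605 / 0.64709355 = 0.9397

Final posterior: 0.9397


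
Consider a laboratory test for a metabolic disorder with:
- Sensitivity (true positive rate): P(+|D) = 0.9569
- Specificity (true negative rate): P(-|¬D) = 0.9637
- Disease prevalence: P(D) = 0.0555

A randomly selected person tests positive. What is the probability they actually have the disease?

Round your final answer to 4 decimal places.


Let D = has disease, + = positive test

Given:
- P(D) = 0.0555 (prevalence)
- P(+|D) = 0.9569 (sensitivity)
- P(-|¬D) = 0.9637 (specificity)
- P(+|¬D) = 0.0363 (false positive rate = 1 - specificity)

Step 1: Find P(+)
P(+) = P(+|D)P(D) + P(+|¬D)P(¬D)
     = 0.9569 × 0.0555 + 0.0363 × 0.9445
     = 0.05310795 + 0.03428535
     = 0.08739330

Step 2: Apply Bayes' theorem for P(D|+)
P(D|+) = P(+|D)P(D) / P(+)
       = 0.05310795 / 0.08739330
       = 0.6077


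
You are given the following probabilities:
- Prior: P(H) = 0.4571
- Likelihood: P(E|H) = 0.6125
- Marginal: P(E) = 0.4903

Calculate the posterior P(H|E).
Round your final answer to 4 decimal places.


Using Bayes' theorem:

P(H|E) = P(E|H) × P(H) / P(E)
       = 0.6125 × 0.4571 / 0.4903
       = 0.27997375 / 0.4903
       = 0.5710

The evidence strengthens our belief in H.
Prior: 0.4571 → Posterior: 0.5710


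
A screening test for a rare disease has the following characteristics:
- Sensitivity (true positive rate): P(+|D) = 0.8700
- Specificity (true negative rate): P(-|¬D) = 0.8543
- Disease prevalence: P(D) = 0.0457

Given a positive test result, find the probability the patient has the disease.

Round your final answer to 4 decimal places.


Let D = has disease, + = positive test

Given:
- P(D) = 0.0457 (prevalence)
- P(+|D) = 0.8700 (sensitivity)
- P(-|¬D) = 0.8543 (specificity)
- P(+|¬D) = 0.1457 (false positive rate = 1 - specificity)

Step 1: Find P(+)
P(+) = P(+|D)P(D) + P(+|¬D)P(¬D)
     = 0.8700 × 0.0457 + 0.1457 × 0.9543
     = 0.03975900 + 0.13904151
     = 0.17880051

Step 2: Apply Bayes' theorem for P(D|+)
P(D|+) = P(+|D)P(D) / P(+)
       = 0.03975900 / 0.17880051
       = 0.2224


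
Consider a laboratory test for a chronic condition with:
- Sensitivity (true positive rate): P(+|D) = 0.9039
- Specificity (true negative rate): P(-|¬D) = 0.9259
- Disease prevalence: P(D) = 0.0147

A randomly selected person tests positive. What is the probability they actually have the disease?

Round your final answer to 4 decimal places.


Let D = has disease, + = positive test

Given:
- P(D) = 0.0147 (prevalence)
- P(+|D) = 0.9039 (sensitivity)
- P(-|¬D) = 0.9259 (specificity)
- P(+|¬D) = 0.0741 (false positive rate = 1 - specificity)

Step 1: Find P(+)
P(+) = P(+|D)P(D) + P(+|¬D)P(¬D)
     = 0.9039 × 0.0147 + 0.0741 × 0.9853
     = 0.01328733 + 0.07301073
     = 0.08629806

Step 2: Apply Bayes' theorem for P(D|+)
P(D|+) = P(+|D)P(D) / P(+)
       = 0.01328733 / 0.08629806
       = 0.1540


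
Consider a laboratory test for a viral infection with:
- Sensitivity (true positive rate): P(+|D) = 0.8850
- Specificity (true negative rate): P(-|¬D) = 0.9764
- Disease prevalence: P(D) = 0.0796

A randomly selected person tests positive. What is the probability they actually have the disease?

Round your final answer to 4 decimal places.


Let D = has disease, + = positive test

Given:
- P(D) = 0.0796 (prevalence)
- P(+|D) = 0.8850 (sensitivity)
- P(-|¬D) = 0.9764 (specificity)
- P(+|¬D) = 0.0236 (false positive rate = 1 - specificity)

Step 1: Find P(+)
P(+) = P(+|D)P(D) + P(+|¬D)P(¬D)
     = 0.8850 × 0.0796 + 0.0236 × 0.9204
     = 0.07044600 + 0.02172144
     = 0.09216744

Step 2: Apply Bayes' theorem for P(D|+)
P(D|+) = P(+|D)P(D) / P(+)
       = 0.07044600 / 0.09216744
       = 0.7643


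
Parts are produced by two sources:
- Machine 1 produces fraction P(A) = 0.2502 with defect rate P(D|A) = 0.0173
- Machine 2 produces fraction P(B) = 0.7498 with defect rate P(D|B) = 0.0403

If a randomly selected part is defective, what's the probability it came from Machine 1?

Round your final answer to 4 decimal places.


Let A = from Machine 1, D = defective

Given:
- P(A) = 0.2502, P(B) = 0.7498
- P(D|A) = 0.0173, P(D|B) = 0.0403

Step 1: Find P(D)
P(D) = P(D|A)P(A) + P(D|B)P(B)
     = 0.0173 × 0.2502 + 0.0403 × 0.7498
     = 0.00432846 + 0.03021694
     = 0.03454540

Step 2: Apply Bayes' theorem
P(A|D) = P(D|A)P(A) / P(D)
       = 0.00432846 / 0.03454540
       = 0.1253


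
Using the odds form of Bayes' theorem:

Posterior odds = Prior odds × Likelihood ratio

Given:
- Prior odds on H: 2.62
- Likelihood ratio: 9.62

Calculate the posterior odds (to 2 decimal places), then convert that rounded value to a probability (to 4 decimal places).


Step 1: Calculate posterior odds
Posterior odds = Prior odds × LR
               = 2.62 × 9.62
               = 25.20

Step 2: Convert to probability
P(H|E) = Posterior odds / (1 + Posterior odds)
       = 25.20 / (1 + 25.20)
       = 25.20 / 26.20
       = 0.9618

The evidence increased P(H) from 0.7238 to 0.9618.


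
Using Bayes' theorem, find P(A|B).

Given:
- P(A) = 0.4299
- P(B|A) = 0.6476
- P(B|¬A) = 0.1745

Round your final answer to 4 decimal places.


Bayes' theorem: P(A|B) = P(B|A) × P(A) / P(B)

Step 1: Calculate P(B) using law of total probability
P(B) = P(B|A)P(A) + P(B|¬A)P(¬A)
     = 0.6476 × 0.4299 + 0.1745 × 0.5701
     = 0.27840324 + 0.09948245
     = 0.37788569

Step 2: Apply Bayes' theorem
P(A|B) = P(B|A) × P(A) / P(B)
       = 0.27840324 / 0.37788569
       = 0.7367


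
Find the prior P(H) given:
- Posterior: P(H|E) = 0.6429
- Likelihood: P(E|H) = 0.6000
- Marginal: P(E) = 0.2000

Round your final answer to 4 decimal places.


From Bayes' theorem: P(H|E) = P(E|H) × P(H) / P(E)

Rearranging for P(H):
P(H) = P(H|E) × P(E) / P(E|H)
     = 0.6429 × 0.2000 / 0.6000
     = 0.12858000 / 0.6000
     = 0.2143


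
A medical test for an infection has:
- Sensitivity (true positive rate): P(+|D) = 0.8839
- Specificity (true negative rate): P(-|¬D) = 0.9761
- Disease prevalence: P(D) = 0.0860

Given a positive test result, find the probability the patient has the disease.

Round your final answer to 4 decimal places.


Let D = has disease, + = positive test

Given:
- P(D) = 0.0860 (prevalence)
- P(+|D) = 0.8839 (sensitivity)
- P(-|¬D) = 0.9761 (specificity)
- P(+|¬D) = 0.0239 (false positive rate = 1 - specificity)

Step 1: Find P(+)
P(+) = P(+|D)P(D) + P(+|¬D)P(¬D)
     = 0.8839 × 0.0860 + 0.0239 × 0.9140
     = 0.07601540 + 0.02184460
     = 0.09786000

Step 2: Apply Bayes' theorem for P(D|+)
P(D|+) = P(+|D)P(D) / P(+)
       = 0.07601540 / 0.09786000
       = 0.7768


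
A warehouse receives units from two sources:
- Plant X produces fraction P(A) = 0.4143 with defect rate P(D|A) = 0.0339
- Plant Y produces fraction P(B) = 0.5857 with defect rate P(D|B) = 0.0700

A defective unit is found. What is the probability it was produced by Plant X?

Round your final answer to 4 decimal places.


Let A = from Plant X, D = defective

Given:
- P(A) = 0.4143, P(B) = 0.5857
- P(D|A) = 0.0339, P(D|B) = 0.0700

Step 1: Find P(D)
P(D) = P(D|A)P(A) + P(D|B)P(B)
     = 0.0339 × 0.4143 + 0.0700 × 0.5857
     = 0.01404477 + 0.04099900
     = 0.05504377

Step 2: Apply Bayes' theorem
P(A|D) = P(D|A)P(A) / P(D)
       = 0.01404477 / 0.05504377
       = 0.2552


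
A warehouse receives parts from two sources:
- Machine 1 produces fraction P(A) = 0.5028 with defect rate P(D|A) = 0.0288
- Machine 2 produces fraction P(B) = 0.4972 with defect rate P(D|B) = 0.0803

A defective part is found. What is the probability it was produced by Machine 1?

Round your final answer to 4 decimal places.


Let A = from Machine 1, D = defective

Given:
- P(A) = 0.5028, P(B) = 0.4972
- P(D|A) = 0.0288, P(D|B) = 0.0803

Step 1: Find P(D)
P(D) = P(D|A)P(A) + P(D|B)P(B)
     = 0.0288 × 0.5028 + 0.0803 × 0.4972
     = 0.01448064 + 0.03992516
     = 0.05440580

Step 2: Apply Bayes' theorem
P(A|D) = P(D|A)P(A) / P(D)
       = 0.01448064 / 0.05440580
       = 0.2662


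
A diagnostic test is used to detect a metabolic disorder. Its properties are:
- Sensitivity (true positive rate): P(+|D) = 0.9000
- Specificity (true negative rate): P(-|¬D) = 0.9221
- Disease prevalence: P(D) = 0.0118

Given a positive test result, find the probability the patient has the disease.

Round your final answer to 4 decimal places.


Let D = has disease, + = positive test

Given:
- P(D) = 0.0118 (prevalence)
- P(+|D) = 0.9000 (sensitivity)
- P(-|¬D) = 0.9221 (specificity)
- P(+|¬D) = 0.0779 (false positive rate = 1 - specificity)

Step 1: Find P(+)
P(+) = P(+|D)P(D) + P(+|¬D)P(¬D)
     = 0.9000 × 0.0118 + 0.0779 × 0.9882
     = 0.01062000 + 0.07698078
     = 0.08760078

Step 2: Apply Bayes' theorem for P(D|+)
P(D|+) = P(+|D)P(D) / P(+)
       = 0.01062000 / 0.08760078
       = 0.1212


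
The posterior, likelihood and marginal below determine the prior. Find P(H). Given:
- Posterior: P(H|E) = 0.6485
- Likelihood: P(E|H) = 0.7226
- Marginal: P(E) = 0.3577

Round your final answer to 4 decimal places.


From Bayes' theorem: P(H|E) = P(E|H) × P(H) / P(E)

Rearranging for P(H):
P(H) = P(H|E) × P(E) / P(E|H)
     = 0.6485 × 0.3577 / 0.7226
     = 0.23196845 / 0.7226
     = 0.3210


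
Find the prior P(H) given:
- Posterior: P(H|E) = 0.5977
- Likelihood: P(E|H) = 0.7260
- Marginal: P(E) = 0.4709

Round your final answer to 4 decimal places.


From Bayes' theorem: P(H|E) = P(E|H) × P(H) / P(E)

Rearranging for P(H):
P(H) = P(H|E) × P(E) / P(E|H)
     = 0.5977 × 0.4709 / 0.7260
     = 0.28145693 / 0.7260
     = 0.3877


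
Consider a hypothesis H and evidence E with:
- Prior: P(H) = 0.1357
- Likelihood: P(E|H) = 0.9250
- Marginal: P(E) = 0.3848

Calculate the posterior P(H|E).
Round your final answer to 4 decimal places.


Using Bayes' theorem:

P(H|E) = P(E|H) × P(H) / P(E)
       = 0.9250 × 0.1357 / 0.3848
       = 0.12552250 / 0.3848
       = 0.3262

The evidence strengthens our belief in H.
Prior: 0.1357 → Posterior: 0.3262


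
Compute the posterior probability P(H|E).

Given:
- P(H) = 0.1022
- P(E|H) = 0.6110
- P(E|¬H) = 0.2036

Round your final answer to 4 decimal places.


Bayes' theorem: P(H|E) = P(E|H) × P(H) / P(E)

Step 1: Calculate P(E) using law of total probability
P(E) = P(E|H)P(H) + P(E|¬H)P(¬H)
     = 0.6110 × 0.1022 + 0.2036 × 0.8978
     = 0.06244420 + 0.18279208
     = 0.24523628

Step 2: Apply Bayes' theorem
P(H|E) = P(E|H) × P(H) / P(E)
       = 0.06244420 / 0.24523628
       = 0.2546


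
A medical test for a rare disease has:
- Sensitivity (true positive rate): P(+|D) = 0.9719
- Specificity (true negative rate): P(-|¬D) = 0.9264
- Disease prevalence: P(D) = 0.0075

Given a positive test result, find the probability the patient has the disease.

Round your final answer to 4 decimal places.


Let D = has disease, + = positive test

Given:
- P(D) = 0.0075 (prevalence)
- P(+|D) = 0.9719 (sensitivity)
- P(-|¬D) = 0.9264 (specificity)
- P(+|¬D) = 0.0736 (false positive rate = 1 - specificity)

Step 1: Find P(+)
P(+) = P(+|D)P(D) + P(+|¬D)P(¬D)
     = 0.9719 × 0.0075 + 0.0736 × 0.9925
     = 0.00728925 + 0.07304800
     = 0.08033725

Step 2: Apply Bayes' theorem for P(D|+)
P(D|+) = P(+|D)P(D) / P(+)
       = 0.00728925 / 0.08033725
       = 0.0907


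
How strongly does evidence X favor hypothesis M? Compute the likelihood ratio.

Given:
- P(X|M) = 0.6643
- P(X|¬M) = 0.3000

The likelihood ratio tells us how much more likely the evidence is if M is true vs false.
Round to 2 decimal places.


Likelihood Ratio (LR) = P(X|M) / P(X|¬M)

LR = 0.6643 / 0.3000
   = 2.21

The evidence is 2.21 times more likely if M is true than if M is false.
Because LR exceeds 1, X is evidence for M.


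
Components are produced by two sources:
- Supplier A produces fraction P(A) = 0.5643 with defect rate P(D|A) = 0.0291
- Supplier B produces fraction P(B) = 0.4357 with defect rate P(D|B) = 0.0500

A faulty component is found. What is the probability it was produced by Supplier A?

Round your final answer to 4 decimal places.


Let A = from Supplier A, D = faulty

Given:
- P(A) = 0.5643, P(B) = 0.4357
- P(D|A) = 0.0291, P(D|B) = 0.0500

Step 1: Find P(D)
P(D) = P(D|A)P(A) + P(D|B)P(B)
     = 0.0291 × 0.5643 + 0.0500 × 0.4357
     = 0.01642113 + 0.02178500
     = 0.03820613

Step 2: Apply Bayes' theorem
P(A|D) = P(D|A)P(A) / P(D)
       = 0.01642113 / 0.03820613
       = 0.4298


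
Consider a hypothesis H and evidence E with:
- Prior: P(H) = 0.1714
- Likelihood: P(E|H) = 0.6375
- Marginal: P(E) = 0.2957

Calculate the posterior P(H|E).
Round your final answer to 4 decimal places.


Using Bayes' theorem:

P(H|E) = P(E|H) × P(H) / P(E)
       = 0.6375 × 0.1714 / 0.2957
       = 0.10926750 / 0.2957
       = 0.3695

The evidence strengthens our belief in H.
Prior: 0.1714 → Posterior: 0.3695


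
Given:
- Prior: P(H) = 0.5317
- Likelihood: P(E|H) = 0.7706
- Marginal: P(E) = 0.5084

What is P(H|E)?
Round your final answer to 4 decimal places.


Using Bayes' theorem:

P(H|E) = P(E|H) × P(H) / P(E)
       = 0.7706 × 0.5317 / 0.5084
       = 0.40972802 / 0.5084
       = 0.8059

The evidence strengthens our belief in H.
Prior: 0.5317 → Posterior: 0.8059


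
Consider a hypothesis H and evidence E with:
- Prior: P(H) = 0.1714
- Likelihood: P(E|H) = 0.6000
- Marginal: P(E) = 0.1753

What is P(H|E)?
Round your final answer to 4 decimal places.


Using Bayes' theorem:

P(H|E) = P(E|H) × P(H) / P(E)
       = 0.6000 × 0.1714 / 0.1753
       = 0.10284000 / 0.1753
       = 0.5867

The evidence strengthens our belief in H.
Prior: 0.1714 → Posterior: 0.5867


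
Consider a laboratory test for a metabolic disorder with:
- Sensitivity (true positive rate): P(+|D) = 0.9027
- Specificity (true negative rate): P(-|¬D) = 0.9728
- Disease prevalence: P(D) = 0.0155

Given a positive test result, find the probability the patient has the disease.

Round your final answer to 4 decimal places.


Let D = has disease, + = positive test

Given:
- P(D) = 0.0155 (prevalence)
- P(+|D) = 0.9027 (sensitivity)
- P(-|¬D) = 0.9728 (specificity)
- P(+|¬D) = 0.0272 (false positive rate = 1 - specificity)

Step 1: Find P(+)
P(+) = P(+|D)P(D) + P(+|¬D)P(¬D)
     = 0.9027 × 0.0155 + 0.0272 × 0.9845
     = 0.01399185 + 0.02677840
     = 0.04077025

Step 2: Apply Bayes' theorem for P(D|+)
P(D|+) = P(+|D)P(D) / P(+)
       = 0.01399185 / 0.04077025
       = 0.3432


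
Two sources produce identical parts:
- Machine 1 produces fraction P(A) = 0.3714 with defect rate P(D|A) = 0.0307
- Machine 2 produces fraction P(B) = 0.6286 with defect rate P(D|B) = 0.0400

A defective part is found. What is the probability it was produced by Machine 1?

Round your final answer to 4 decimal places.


Let A = from Machine 1, D = defective

Given:
- P(A) = 0.3714, P(B) = 0.6286
- P(D|A) = 0.0307, P(D|B) = 0.0400

Step 1: Find P(D)
P(D) = P(D|A)P(A) + P(D|B)P(B)
     = 0.0307 × 0.3714 + 0.0400 × 0.6286
     = 0.01140198 + 0.02514400
     = 0.03654598

Step 2: Apply Bayes' theorem
P(A|D) = P(D|A)P(A) / P(D)
       = 0.01140198 / 0.03654598
       = 0.3120


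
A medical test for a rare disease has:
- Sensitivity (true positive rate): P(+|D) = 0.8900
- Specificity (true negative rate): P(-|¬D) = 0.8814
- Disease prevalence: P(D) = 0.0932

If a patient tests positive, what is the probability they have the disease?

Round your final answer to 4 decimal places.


Let D = has disease, + = positive test

Given:
- P(D) = 0.0932 (prevalence)
- P(+|D) = 0.8900 (sensitivity)
- P(-|¬D) = 0.8814 (specificity)
- P(+|¬D) = 0.1186 (false positive rate = 1 - specificity)

Step 1: Find P(+)
P(+) = P(+|D)P(D) + P(+|¬D)P(¬D)
     = 0.8900 × 0.0932 + 0.1186 × 0.9068
     = 0.08294800 + 0.10754648
     = 0.19049448

Step 2: Apply Bayes' theorem for P(D|+)
P(D|+) = P(+|D)P(D) / P(+)
       = 0.08294800 / 0.19049448
       = 0.4354


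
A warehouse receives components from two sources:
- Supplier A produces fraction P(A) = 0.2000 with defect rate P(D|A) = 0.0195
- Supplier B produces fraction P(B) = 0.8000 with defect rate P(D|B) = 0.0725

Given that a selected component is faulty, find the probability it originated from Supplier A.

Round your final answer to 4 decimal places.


Let A = from Supplier A, D = faulty

Given:
- P(A) = 0.2000, P(B) = 0.8000
- P(D|A) = 0.0195, P(D|B) = 0.0725

Step 1: Find P(D)
P(D) = P(D|A)P(A) + P(D|B)P(B)
     = 0.0195 × 0.2000 + 0.0725 × 0.8000
     = 0.00390000 + 0.05800000
     = 0.06190000

Step 2: Apply Bayes' theorem
P(A|D) = P(D|A)P(A) / P(D)
       = 0.00390000 / 0.06190000
       = 0.0630


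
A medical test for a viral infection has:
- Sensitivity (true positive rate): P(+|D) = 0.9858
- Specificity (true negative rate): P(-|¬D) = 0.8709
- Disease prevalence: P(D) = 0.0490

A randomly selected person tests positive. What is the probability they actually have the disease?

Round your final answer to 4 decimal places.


Let D = has disease, + = positive test

Given:
- P(D) = 0.0490 (prevalence)
- P(+|D) = 0.9858 (sensitivity)
- P(-|¬D) = 0.8709 (specificity)
- P(+|¬D) = 0.1291 (false positive rate = 1 - specificity)

Step 1: Find P(+)
P(+) = P(+|D)P(D) + P(+|¬D)P(¬D)
     = 0.9858 × 0.0490 + 0.1291 × 0.9510
     = 0.04830420 + 0.12277410
     = 0.17107830

Step 2: Apply Bayes' theorem for P(D|+)
P(D|+) = P(+|D)P(D) / P(+)
       = 0.04830420 / 0.17107830
       = 0.2824


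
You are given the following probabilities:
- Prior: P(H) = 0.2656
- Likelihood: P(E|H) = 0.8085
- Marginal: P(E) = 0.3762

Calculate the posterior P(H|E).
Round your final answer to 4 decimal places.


Using Bayes' theorem:

P(H|E) = P(E|H) × P(H) / P(E)
       = 0.8085 × 0.2656 / 0.3762
       = 0.21473760 / 0.3762
       = 0.5708

The evidence strengthens our belief in H.
Prior: 0.2656 → Posterior: 0.5708


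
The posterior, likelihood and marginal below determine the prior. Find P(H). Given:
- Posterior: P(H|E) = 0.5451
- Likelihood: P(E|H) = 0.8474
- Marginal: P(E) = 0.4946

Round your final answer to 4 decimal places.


From Bayes' theorem: P(H|E) = P(E|H) × P(H) / P(E)

Rearranging for P(H):
P(H) = P(H|E) × P(E) / P(E|H)
     = 0.5451 × 0.4946 / 0.8474
     = 0.26960646 / 0.8474
     = 0.3182


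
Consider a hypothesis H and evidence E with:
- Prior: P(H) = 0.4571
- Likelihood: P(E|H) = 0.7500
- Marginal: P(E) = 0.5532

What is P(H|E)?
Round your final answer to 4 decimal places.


Using Bayes' theorem:

P(H|E) = P(E|H) × P(H) / P(E)
       = 0.7500 × 0.4571 / 0.5532
       = 0.34282500 / 0.5532
       = 0.6197

The evidence strengthens our belief in H.
Prior: 0.4571 → Posterior: 0.6197


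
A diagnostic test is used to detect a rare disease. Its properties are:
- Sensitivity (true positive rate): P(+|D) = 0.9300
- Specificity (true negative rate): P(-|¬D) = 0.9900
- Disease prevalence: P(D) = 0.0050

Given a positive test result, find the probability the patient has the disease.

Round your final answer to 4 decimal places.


Let D = has disease, + = positive test

Given:
- P(D) = 0.0050 (prevalence)
- P(+|D) = 0.9300 (sensitivity)
- P(-|¬D) = 0.9900 (specificity)
- P(+|¬D) = 0.0100 (false positive rate = 1 - specificity)

Step 1: Find P(+)
P(+) = P(+|D)P(D) + P(+|¬D)P(¬D)
     = 0.9300 × 0.0050 + 0.0100 × 0.9950
     = 0.00465000 + 0.00995000
     = 0.01460000

Step 2: Apply Bayes' theorem for P(D|+)
P(D|+) = P(+|D)P(D) / P(+)
       = 0.00465000 / 0.01460000
       = 0.3185


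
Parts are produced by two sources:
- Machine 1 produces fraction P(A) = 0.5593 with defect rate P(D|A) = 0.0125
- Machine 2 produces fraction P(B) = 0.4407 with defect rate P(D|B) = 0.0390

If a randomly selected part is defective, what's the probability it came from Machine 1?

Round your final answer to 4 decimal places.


Let A = from Machine 1, D = defective

Given:
- P(A) = 0.5593, P(B) = 0.4407
- P(D|A) = 0.0125, P(D|B) = 0.0390

Step 1: Find P(D)
P(D) = P(D|A)P(A) + P(D|B)P(B)
     = 0.0125 × 0.5593 + 0.0390 × 0.4407
     = 0.00699125 + 0.01718730
     = 0.02417855

Step 2: Apply Bayes' theorem
P(A|D) = P(D|A)P(A) / P(D)
       = 0.00699125 / 0.02417855
       = 0.2892


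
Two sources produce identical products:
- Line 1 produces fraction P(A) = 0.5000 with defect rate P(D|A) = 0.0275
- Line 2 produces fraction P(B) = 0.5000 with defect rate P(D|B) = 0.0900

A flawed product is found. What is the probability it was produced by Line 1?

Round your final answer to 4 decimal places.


Let A = from Line 1, D = flawed

Given:
- P(A) = 0.5000, P(B) = 0.5000
- P(D|A) = 0.0275, P(D|B) = 0.0900

Step 1: Find P(D)
P(D) = P(D|A)P(A) + P(D|B)P(B)
     = 0.0275 × 0.5000 + 0.0900 × 0.5000
     = 0.01375000 + 0.04500000
     = 0.05875000

Step 2: Apply Bayes' theorem
P(A|D) = P(D|A)P(A) / P(D)
       = 0.01375000 / 0.05875000
       = 0.2340


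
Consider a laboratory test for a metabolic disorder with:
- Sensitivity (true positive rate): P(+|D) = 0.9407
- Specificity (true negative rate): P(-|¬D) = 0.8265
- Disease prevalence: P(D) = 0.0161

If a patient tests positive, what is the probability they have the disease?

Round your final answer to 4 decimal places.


Let D = has disease, + = positive test

Given:
- P(D) = 0.0161 (prevalence)
- P(+|D) = 0.9407 (sensitivity)
- P(-|¬D) = 0.8265 (specificity)
- P(+|¬D) = 0.1735 (false positive rate = 1 - specificity)

Step 1: Find P(+)
P(+) = P(+|D)P(D) + P(+|¬D)P(¬D)
     = 0.9407 × 0.0161 + 0.1735 × 0.9839
     = 0.01514527 + 0.17070665
     = 0.18585192

Step 2: Apply Bayes' theorem for P(D|+)
P(D|+) = P(+|D)P(D) / P(+)
       = 0.01514527 / 0.18585192
       = 0.0815


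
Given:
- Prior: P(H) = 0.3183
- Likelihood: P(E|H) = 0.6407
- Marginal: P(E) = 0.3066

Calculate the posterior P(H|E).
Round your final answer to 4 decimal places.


Using Bayes' theorem:

P(H|E) = P(E|H) × P(H) / P(E)
       = 0.6407 × 0.3183 / 0.3066
       = 0.20393481 / 0.3066
       = 0.6651

The evidence strengthens our belief in H.
Prior: 0.3183 → Posterior: 0.6651


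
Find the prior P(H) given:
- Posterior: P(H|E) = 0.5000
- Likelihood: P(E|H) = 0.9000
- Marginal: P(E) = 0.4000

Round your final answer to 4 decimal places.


From Bayes' theorem: P(H|E) = P(E|H) × P(H) / P(E)

Rearranging for P(H):
P(H) = P(H|E) × P(E) / P(E|H)
     = 0.5000 × 0.4000 / 0.9000
     = 0.20000000 / 0.9000
     = 0.2222


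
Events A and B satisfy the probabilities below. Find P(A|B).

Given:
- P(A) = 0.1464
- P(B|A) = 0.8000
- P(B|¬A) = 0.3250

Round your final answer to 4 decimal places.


Bayes' theorem: P(A|B) = P(B|A) × P(A) / P(B)

Step 1: Calculate P(B) using law of total probability
P(B) = P(B|A)P(A) + P(B|¬A)P(¬A)
     = 0.8000 × 0.1464 + 0.3250 × 0.8536
     = 0.11712000 + 0.27742000
     = 0.39454000

Step 2: Apply Bayes' theorem
P(A|B) = P(B|A) × P(A) / P(B)
       = 0.11712000 / 0.39454000
       = 0.2969


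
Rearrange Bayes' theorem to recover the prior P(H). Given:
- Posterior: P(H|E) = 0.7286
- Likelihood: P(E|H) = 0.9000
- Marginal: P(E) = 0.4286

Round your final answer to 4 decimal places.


From Bayes' theorem: P(H|E) = P(E|H) × P(H) / P(E)

Rearranging for P(H):
P(H) = P(H|E) × P(E) / P(E|H)
     = 0.7286 × 0.4286 / 0.9000
     = 0.31227796 / 0.9000
     = 0.3470


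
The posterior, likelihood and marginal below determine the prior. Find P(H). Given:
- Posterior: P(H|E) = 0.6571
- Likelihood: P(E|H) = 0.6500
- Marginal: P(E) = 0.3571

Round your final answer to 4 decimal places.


From Bayes' theorem: P(H|E) = P(E|H) × P(H) / P(E)

Rearranging for P(H):
P(H) = P(H|E) × P(E) / P(E|H)
     = 0.6571 × 0.3571 / 0.6500
     = 0.23465041 / 0.6500
     = 0.3610


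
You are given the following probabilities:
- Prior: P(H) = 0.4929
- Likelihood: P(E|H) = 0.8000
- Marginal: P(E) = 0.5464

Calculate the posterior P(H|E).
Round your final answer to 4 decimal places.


Using Bayes' theorem:

P(H|E) = P(E|H) × P(H) / P(E)
       = 0.8000 × 0.4929 / 0.5464
       = 0.39432000 / 0.5464
       = 0.7217

The evidence strengthens our belief in H.
Prior: 0.4929 → Posterior: 0.7217


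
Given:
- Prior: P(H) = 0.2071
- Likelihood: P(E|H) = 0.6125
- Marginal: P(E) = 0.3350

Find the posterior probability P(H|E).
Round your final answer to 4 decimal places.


Using Bayes' theorem:

P(H|E) = P(E|H) × P(H) / P(E)
       = 0.6125 × 0.2071 / 0.3350
       = 0.12684875 / 0.3350
       = 0.3787

The evidence strengthens our belief in H.
Prior: 0.2071 → Posterior: 0.3787


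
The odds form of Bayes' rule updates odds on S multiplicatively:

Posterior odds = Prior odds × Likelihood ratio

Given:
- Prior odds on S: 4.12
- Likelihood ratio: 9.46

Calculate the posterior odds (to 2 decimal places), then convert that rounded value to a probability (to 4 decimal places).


Step 1: Calculate posterior odds
Posterior odds = Prior odds × LR
               = 4.12 × 9.46
               = 38.98

Step 2: Convert to probability
P(S|E) = Posterior odds / (1 + Posterior odds)
       = 38.98 / (1 + 38.98)
       = 38.98 / 39.98
       = 0.9750

The evidence increased P(S) from 0.8047 to 0.9750.


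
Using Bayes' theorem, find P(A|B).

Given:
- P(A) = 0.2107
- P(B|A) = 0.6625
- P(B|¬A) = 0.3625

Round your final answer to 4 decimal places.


Bayes' theorem: P(A|B) = P(B|A) × P(A) / P(B)

Step 1: Calculate P(B) using law of total probability
P(B) = P(B|A)P(A) + P(B|¬A)P(¬A)
     = 0.6625 × 0.2107 + 0.3625 × 0.7893
     = 0.13958875 + 0.28612125
     = 0.42571000

Step 2: Apply Bayes' theorem
P(A|B) = P(B|A) × P(A) / P(B)
       = 0.13958875 / 0.42571000
       = 0.3279


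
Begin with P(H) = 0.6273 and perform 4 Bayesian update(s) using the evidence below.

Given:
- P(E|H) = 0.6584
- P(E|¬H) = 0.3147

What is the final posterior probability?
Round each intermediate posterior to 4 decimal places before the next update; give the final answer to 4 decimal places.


Sequential Bayesian updating:

Initial prior: P(H) = 0.6273

Update 1:
  P(E) = 0.6584 × 0.6273 + 0.3147 × 0.3727 = 0.41301432 + 0.11728869 = 0.53030301
  P(H|E) = 0.41301432 / 0.53030301 = 0.7788

Update 2:
  P(E) = 0.6584 × 0.7788 + 0.3147 × 0.2212 = 0.51276192 + 0.06961164 = 0.58237356
  P(H|E) = 0.51276192 / 0.58237356 = 0.8805

Update 3:
  P(E) = 0.6584 × 0.8805 + 0.3147 × 0.1195 = 0.57972120 + 0.03760665 = 0.61732785
  P(H|E) = 0.57972120 / 0.61732785 = 0.9391

Update 4:
  P(E) = 0.6584 × 0.9391 + 0.3147 × 0.0609 = 0.61830344 + 0.01916523 = 0.63746867
  P(H|E) = 0.61830344 / 0.63746867 = 0.9699

Final posterior: 0.9699


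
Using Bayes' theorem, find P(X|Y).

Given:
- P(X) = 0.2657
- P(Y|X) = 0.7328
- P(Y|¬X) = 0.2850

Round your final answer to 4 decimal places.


Bayes' theorem: P(X|Y) = P(Y|X) × P(X) / P(Y)

Step 1: Calculate P(Y) using law of total probability
P(Y) = P(Y|X)P(X) + P(Y|¬X)P(¬X)
     = 0.7328 × 0.2657 + 0.2850 × 0.7343
     = 0.19470496 + 0.20927550
     = 0.40398046

Step 2: Apply Bayes' theorem
P(X|Y) = P(Y|X) × P(X) / P(Y)
       = 0.19470496 / 0.40398046
       = 0.4820


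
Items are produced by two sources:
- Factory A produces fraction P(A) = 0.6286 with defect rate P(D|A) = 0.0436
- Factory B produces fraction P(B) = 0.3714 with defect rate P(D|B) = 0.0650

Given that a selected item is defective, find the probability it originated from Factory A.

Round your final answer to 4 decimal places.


Let A = from Factory A, D = defective

Given:
- P(A) = 0.6286, P(B) = 0.3714
- P(D|A) = 0.0436, P(D|B) = 0.0650

Step 1: Find P(D)
P(D) = P(D|A)P(A) + P(D|B)P(B)
     = 0.0436 × 0.6286 + 0.0650 × 0.3714
     = 0.02740696 + 0.02414100
     = 0.05154796

Step 2: Apply Bayes' theorem
P(A|D) = P(D|A)P(A) / P(D)
       = 0.02740696 / 0.05154796
       = 0.5317


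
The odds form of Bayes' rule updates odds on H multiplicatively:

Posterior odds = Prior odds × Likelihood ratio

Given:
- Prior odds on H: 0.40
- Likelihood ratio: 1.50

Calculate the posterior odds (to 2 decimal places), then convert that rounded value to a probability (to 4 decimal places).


Step 1: Calculate posterior odds
Posterior odds = Prior odds × LR
               = 0.40 × 1.50
               = 0.60

Step 2: Convert to probability
P(H|E) = Posterior odds / (1 + Posterior odds)
       = 0.60 / (1 + 0.60)
       = 0.60 / 1.60
       = 0.3750

The evidence increased P(H) from 0.2857 to 0.3750.


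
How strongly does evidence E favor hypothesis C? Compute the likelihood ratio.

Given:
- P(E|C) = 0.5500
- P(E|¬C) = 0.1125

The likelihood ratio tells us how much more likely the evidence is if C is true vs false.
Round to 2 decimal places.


Likelihood Ratio (LR) = P(E|C) / P(E|¬C)

LR = 0.5500 / 0.1125
   = 4.89

The evidence is 4.89 times more likely if C is true than if C is false.
LR > 1, so observing E raises the odds in favor of C.


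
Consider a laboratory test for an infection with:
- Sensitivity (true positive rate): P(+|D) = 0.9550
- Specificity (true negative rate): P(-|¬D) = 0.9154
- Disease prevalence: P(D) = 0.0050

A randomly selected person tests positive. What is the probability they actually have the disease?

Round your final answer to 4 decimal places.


Let D = has disease, + = positive test

Given:
- P(D) = 0.0050 (prevalence)
- P(+|D) = 0.9550 (sensitivity)
- P(-|¬D) = 0.9154 (specificity)
- P(+|¬D) = 0.0846 (false positive rate = 1 - specificity)

Step 1: Find P(+)
P(+) = P(+|D)P(D) + P(+|¬D)P(¬D)
     = 0.9550 × 0.0050 + 0.0846 × 0.9950
     = 0.00477500 + 0.08417700
     = 0.08895200

Step 2: Apply Bayes' theorem for P(D|+)
P(D|+) = P(+|D)P(D) / P(+)
       = 0.00477500 / 0.08895200
       = 0.0537


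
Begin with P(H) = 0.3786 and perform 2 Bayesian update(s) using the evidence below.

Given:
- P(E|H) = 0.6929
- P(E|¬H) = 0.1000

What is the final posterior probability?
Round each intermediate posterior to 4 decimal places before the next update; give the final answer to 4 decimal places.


Sequential Bayesian updating:

Initial prior: P(H) = 0.3786

Update 1:
  P(E) = 0.6929 × 0.3786 + 0.1000 × 0.6214 = 0.26233194 + 0.06214000 = 0.32447194
  P(H|E) = 0.26233194 / 0.32447194 = 0.8085

Update 2:
  P(E) = 0.6929 × 0.8085 + 0.1000 × 0.1915 = 0.56020965 + 0.01915000 = 0.57935965
  P(H|E) = 0.56020965 / 0.57935965 = 0.9669

Final posterior: 0.9669


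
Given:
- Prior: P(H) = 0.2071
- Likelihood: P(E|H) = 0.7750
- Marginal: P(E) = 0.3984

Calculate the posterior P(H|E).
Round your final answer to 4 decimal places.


Using Bayes' theorem:

P(H|E) = P(E|H) × P(H) / P(E)
       = 0.7750 × 0.2071 / 0.3984
       = 0.16050250 / 0.3984
       = 0.4029

The evidence strengthens our belief in H.
Prior: 0.2071 → Posterior: 0.4029


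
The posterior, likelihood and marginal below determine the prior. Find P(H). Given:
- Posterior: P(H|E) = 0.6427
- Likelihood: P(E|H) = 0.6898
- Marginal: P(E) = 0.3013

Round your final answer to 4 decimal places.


From Bayes' theorem: P(H|E) = P(E|H) × P(H) / P(E)

Rearranging for P(H):
P(H) = P(H|E) × P(E) / P(E|H)
     = 0.6427 × 0.3013 / 0.6898
     = 0.19364551 / 0.6898
     = 0.2807


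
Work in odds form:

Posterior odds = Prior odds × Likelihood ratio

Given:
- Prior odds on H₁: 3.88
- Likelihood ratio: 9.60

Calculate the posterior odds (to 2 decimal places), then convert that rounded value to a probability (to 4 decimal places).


Step 1: Calculate posterior odds
Posterior odds = Prior odds × LR
               = 3.88 × 9.60
               = 37.25

Step 2: Convert to probability
P(H₁|E) = Posterior odds / (1 + Posterior odds)
       = 37.25 / (1 + 37.25)
       = 37.25 / 38.25
       = 0.9739

The evidence increased P(H₁) from 0.7951 to 0.9739.


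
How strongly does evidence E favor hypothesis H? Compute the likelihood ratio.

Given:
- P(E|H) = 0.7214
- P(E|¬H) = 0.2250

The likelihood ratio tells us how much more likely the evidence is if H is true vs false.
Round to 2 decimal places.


Likelihood Ratio (LR) = P(E|H) / P(E|¬H)

LR = 0.7214 / 0.2250
   = 3.21

The evidence is 3.21 times more likely if H is true than if H is false.
Since LR > 1, the evidence supports H over ¬H.


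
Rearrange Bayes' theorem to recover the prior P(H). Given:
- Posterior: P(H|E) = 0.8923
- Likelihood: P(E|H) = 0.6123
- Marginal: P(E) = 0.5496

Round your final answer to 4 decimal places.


From Bayes' theorem: P(H|E) = P(E|H) × P(H) / P(E)

Rearranging for P(H):
P(H) = P(H|E) × P(E) / P(E|H)
     = 0.8923 × 0.5496 / 0.6123
     = 0.49040808 / 0.6123
     = 0.8009


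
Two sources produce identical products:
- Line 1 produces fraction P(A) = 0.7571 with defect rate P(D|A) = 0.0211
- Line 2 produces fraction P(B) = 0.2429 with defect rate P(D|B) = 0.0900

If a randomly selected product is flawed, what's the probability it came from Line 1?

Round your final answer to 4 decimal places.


Let A = from Line 1, D = flawed

Given:
- P(A) = 0.7571, P(B) = 0.2429
- P(D|A) = 0.0211, P(D|B) = 0.0900

Step 1: Find P(D)
P(D) = P(D|A)P(A) + P(D|B)P(B)
     = 0.0211 × 0.7571 + 0.0900 × 0.2429
     = 0.01597481 + 0.02186100
     = 0.03783581

Step 2: Apply Bayes' theorem
P(A|D) = P(D|A)P(A) / P(D)
       = 0.01597481 / 0.03783581
       = 0.4222


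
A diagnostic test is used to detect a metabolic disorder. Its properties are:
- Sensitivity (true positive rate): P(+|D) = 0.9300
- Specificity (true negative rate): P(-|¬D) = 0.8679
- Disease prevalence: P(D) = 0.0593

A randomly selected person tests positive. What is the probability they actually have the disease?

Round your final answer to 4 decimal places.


Let D = has disease, + = positive test

Given:
- P(D) = 0.0593 (prevalence)
- P(+|D) = 0.9300 (sensitivity)
- P(-|¬D) = 0.8679 (specificity)
- P(+|¬D) = 0.1321 (false positive rate = 1 - specificity)

Step 1: Find P(+)
P(+) = P(+|D)P(D) + P(+|¬D)P(¬D)
     = 0.9300 × 0.0593 + 0.1321 × 0.9407
     = 0.05514900 + 0.12426647
     = 0.17941547

Step 2: Apply Bayes' theorem for P(D|+)
P(D|+) = P(+|D)P(D) / P(+)
       = 0.05514900 / 0.17941547
       = 0.3074


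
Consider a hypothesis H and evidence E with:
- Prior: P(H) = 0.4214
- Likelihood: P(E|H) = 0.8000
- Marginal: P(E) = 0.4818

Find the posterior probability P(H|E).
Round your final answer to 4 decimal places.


Using Bayes' theorem:

P(H|E) = P(E|H) × P(H) / P(E)
       = 0.8000 × 0.4214 / 0.4818
       = 0.33712000 / 0.4818
       = 0.6997

The evidence strengthens our belief in H.
Prior: 0.4214 → Posterior: 0.6997


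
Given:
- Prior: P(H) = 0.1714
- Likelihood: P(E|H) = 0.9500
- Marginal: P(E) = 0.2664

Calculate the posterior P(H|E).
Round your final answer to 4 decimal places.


Using Bayes' theorem:

P(H|E) = P(E|H) × P(H) / P(E)
       = 0.9500 × 0.1714 / 0.2664
       = 0.16283000 / 0.2664
       = 0.6112

The evidence strengthens our belief in H.
Prior: 0.1714 → Posterior: 0.6112


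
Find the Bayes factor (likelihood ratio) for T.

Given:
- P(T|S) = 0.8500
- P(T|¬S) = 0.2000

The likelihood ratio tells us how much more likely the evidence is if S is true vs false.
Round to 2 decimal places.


Likelihood Ratio (LR) = P(T|S) / P(T|¬S)

LR = 0.8500 / 0.2000
   = 4.25

The evidence is 4.25 times more likely if S is true than if S is false.
LR > 1, so observing T raises the odds in favor of S.


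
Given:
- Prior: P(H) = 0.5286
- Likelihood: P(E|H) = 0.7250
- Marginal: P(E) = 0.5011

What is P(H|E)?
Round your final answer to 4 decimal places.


Using Bayes' theorem:

P(H|E) = P(E|H) × P(H) / P(E)
       = 0.7250 × 0.5286 / 0.5011
       = 0.38323500 / 0.5011
       = 0.7648

The evidence strengthens our belief in H.
Prior: 0.5286 → Posterior: 0.7648


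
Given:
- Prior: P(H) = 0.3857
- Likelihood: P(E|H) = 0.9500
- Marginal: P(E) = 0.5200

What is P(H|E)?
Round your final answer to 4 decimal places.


Using Bayes' theorem:

P(H|E) = P(E|H) × P(H) / P(E)
       = 0.9500 × 0.3857 / 0.5200
       = 0.36641500 / 0.5200
       = 0.7046

The evidence strengthens our belief in H.
Prior: 0.3857 → Posterior: 0.7046


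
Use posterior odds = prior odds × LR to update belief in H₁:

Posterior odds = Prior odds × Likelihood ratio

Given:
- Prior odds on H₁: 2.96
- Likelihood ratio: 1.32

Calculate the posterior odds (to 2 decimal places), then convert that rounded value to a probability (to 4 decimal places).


Step 1: Calculate posterior odds
Posterior odds = Prior odds × LR
               = 2.96 × 1.32
               = 3.91

Step 2: Convert to probability
P(H₁|E) = Posterior odds / (1 + Posterior odds)
       = 3.91 / (1 + 3.91)
       = 3.91 / 4.91
       = 0.7963

The evidence increased P(H₁) from 0.7475 to 0.7963.


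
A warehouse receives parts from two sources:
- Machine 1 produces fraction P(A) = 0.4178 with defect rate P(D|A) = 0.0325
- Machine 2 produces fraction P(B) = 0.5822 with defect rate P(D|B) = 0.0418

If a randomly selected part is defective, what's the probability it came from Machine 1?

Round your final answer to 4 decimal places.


Let A = from Machine 1, D = defective

Given:
- P(A) = 0.4178, P(B) = 0.5822
- P(D|A) = 0.0325, P(D|B) = 0.0418

Step 1: Find P(D)
P(D) = P(D|A)P(A) + P(D|B)P(B)
     = 0.0325 × 0.4178 + 0.0418 × 0.5822
     = 0.01357850 + 0.02433596
     = 0.03791446

Step 2: Apply Bayes' theorem
P(A|D) = P(D|A)P(A) / P(D)
       = 0.01357850 / 0.03791446
       = 0.3581
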